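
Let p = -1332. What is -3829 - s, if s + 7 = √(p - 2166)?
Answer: -3822 - I*√3498 ≈ -3822.0 - 59.144*I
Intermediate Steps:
s = -7 + I*√3498 (s = -7 + √(-1332 - 2166) = -7 + √(-3498) = -7 + I*√3498 ≈ -7.0 + 59.144*I)
-3829 - s = -3829 - (-7 + I*√3498) = -3829 + (7 - I*√3498) = -3822 - I*√3498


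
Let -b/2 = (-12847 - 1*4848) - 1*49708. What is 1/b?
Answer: 1/134806 ≈ 7.4181e-6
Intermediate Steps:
b = 134806 (b = -2*((-12847 - 1*4848) - 1*49708) = -2*((-12847 - 4848) - 49708) = -2*(-17695 - 49708) = -2*(-67403) = 134806)
1/b = 1/134806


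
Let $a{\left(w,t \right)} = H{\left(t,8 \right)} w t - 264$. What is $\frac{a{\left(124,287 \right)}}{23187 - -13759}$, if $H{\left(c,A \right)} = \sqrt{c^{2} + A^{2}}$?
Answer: $- \frac{132}{18473} + \frac{2542 \sqrt{82433}}{2639} \approx 276.55$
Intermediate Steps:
$H{\left(c,A \right)} = \sqrt{A^{2} + c^{2}}$
$a{\left(w,t \right)} = -264 + t w \sqrt{64 + t^{2}}$ ($a{\left(w,t \right)} = \sqrt{8^{2} + t^{2}} w t - 264 = \sqrt{64 + t^{2}} w t - 264 = w \sqrt{64 + t^{2}} t - 264 = t w \sqrt{64 + t^{2}} - 264 = -264 + t w \sqrt{64 + t^{2}}$)
$\frac{a{\left(124,287 \right)}}{23187 - -13759} = \frac{-264 + 287 \cdot 124 \sqrt{64 + 287^{2}}}{23187 - -13759} = \frac{-264 + 287 \cdot 124 \sqrt{64 + 82369}}{23187 + 13759} = \frac{-264 + 287 \cdot 124 \sqrt{82433}}{36946} = \left(-264 + 35588 \sqrt{82433}\right) \frac{1}{36946} = - \frac{132}{18473} + \frac{2542 \sqrt{82433}}{2639}$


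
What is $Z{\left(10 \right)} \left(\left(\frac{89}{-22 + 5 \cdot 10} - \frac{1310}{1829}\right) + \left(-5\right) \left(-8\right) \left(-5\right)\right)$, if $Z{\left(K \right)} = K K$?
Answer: $- \frac{252907475}{12803} \approx -19754.0$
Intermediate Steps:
$Z{\left(K \right)} = K^{2}$
$Z{\left(10 \right)} \left(\left(\frac{89}{-22 + 5 \cdot 10} - \frac{1310}{1829}\right) + \left(-5\right) \left(-8\right) \left(-5\right)\right) = 10^{2} \left(\left(\frac{89}{-22 + 5 \cdot 10} - \frac{1310}{1829}\right) + \left(-5\right) \left(-8\right) \left(-5\right)\right) = 100 \left(\left(\frac{89}{-22 + 50} - \frac{1310}{1829}\right) + 40 \left(-5\right)\right) = 100 \left(\left(\frac{89}{28} - \frac{1310}{1829}\right) - 200\right) = 100 \left(\frac{126101}{51212} - 200\right) = 100 \left(- \frac{10116299}{51212}\right) = - \frac{252907475}{12803}$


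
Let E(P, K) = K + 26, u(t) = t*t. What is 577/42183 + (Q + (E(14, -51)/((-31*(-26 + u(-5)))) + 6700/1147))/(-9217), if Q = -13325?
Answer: 650571859723/445954415517 ≈ 1.4588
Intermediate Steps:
u(t) = t²
E(P, K) = 26 + K
577/42183 + (Q + (E(14, -51)/((-31*(-26 + u(-5)))) + 6700/1147))/(-9217) = 577/42183 + (-13325 + ((26 - 51)/((-31*(-26 + (-5)²))) + 6700/1147))/(-9217) = 577*(1/42183) + (-13325 + (-25*(-1/(31*(-26 + 25))) + 6700*(1/1147)))*(-1/9217) = 577/42183 + (-13325 + (-25/((-31*(-1))) + 6700/1147))*(-1/9217) = 577/42183 + (-13325 + (-25/31 + 6700/1147))*(-1/9217) = 577/42183 + (-13325 + 5775/1147)*(-1/9217) = 577/42183 - 15278000/1147*(-1/9217) = 577/42183 + 15278000/10571899 = 650571859723/445954415517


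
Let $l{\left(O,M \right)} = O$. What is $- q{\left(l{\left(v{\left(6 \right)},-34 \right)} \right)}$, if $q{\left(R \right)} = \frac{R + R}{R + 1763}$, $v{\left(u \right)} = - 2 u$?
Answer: $\frac{24}{1751} \approx 0.013706$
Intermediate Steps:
$q{\left(R \right)} = \frac{2 R}{1763 + R}$
$- q{\left(l{\left(v{\left(6 \right)},-34 \right)} \right)} = - \frac{2 \left(\left(-2\right) 6\right)}{1763 - 12} = - \frac{2 \left(-12\right)}{1763 - 12} = - \frac{2 \left(-12\right)}{1751} = \left(-1\right) \left(- \frac{24}{1751}\right) = \frac{24}{1751}$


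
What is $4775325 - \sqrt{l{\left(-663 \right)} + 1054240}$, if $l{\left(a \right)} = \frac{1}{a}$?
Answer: $4775325 - \frac{\sqrt{463411221897}}{663} \approx 4.7743 \cdot 10^{6}$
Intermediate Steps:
$4775325 - \sqrt{l{\left(-663 \right)} + 1054240} = 4775325 - \sqrt{\frac{1}{-663} + 1054240} = 4775325 - \sqrt{- \frac{1}{663} + 1054240} = 4775325 - \sqrt{\frac{698961119}{663}} = 4775325 - \frac{\sqrt{463411221897}}{663}$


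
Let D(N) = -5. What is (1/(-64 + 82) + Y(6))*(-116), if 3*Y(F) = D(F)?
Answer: 1682/9 ≈ 186.89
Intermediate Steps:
Y(F) = -5/3 (Y(F) = (⅓)*(-5) = -5/3)
(1/(-64 + 82) + Y(6))*(-116) = (1/(-64 + 82) - 5/3)*(-116) = (1/18 - 5/3)*(-116) = -29/18*(-116) = 1682/9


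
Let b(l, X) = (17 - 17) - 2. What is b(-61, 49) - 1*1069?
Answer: -1071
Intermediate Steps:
b(l, X) = -2 (b(l, X) = 0 - 2 = -2)
b(-61, 49) - 1*1069 = -2 - 1*1069 = -2 - 1069 = -1071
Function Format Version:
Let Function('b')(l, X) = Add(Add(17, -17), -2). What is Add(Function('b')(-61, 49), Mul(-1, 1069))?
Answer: -1071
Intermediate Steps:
Function('b')(l, X) = -2 (Function('b')(l, X) = Add(0, -2) = -2)
Add(Function('b')(-61, 49), Mul(-1, 1069)) = Add(-2, Mul(-1, 1069)) = Add(-2, -1069) = -1071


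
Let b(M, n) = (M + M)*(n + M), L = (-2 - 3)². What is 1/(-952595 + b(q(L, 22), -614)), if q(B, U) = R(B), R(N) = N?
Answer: -1/982045 ≈ -1.0183e-6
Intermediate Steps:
L = 25 (L = (-5)² = 25)
q(B, U) = B
b(M, n) = 2*M*(M + n) (b(M, n) = (2*M)*(M + n) = 2*M*(M + n))
1/(-952595 + b(q(L, 22), -614)) = 1/(-952595 + 2*25*(25 - 614)) = 1/(-952595 + 2*25*(-589)) = 1/(-952595 - 29450) = 1/(-982045) = -1/982045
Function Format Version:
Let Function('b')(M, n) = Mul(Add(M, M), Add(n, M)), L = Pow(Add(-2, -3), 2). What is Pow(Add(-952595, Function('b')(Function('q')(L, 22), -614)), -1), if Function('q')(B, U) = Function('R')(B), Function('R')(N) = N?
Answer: Rational(-1, 982045) ≈ -1.0183e-6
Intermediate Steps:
L = 25 (L = Pow(-5, 2) = 25)
Function('q')(B, U) = B
Function('b')(M, n) = Mul(2, M, Add(M, n)) (Function('b')(M, n) = Mul(Mul(2, M), Add(M, n)) = Mul(2, M, Add(M, n)))
Pow(Add(-952595, Function('b')(Function('q')(L, 22), -614)), -1) = Pow(Add(-952595, Mul(2, 25, Add(25, -614))), -1) = Pow(Add(-952595, Mul(2, 25, -589)), -1) = Pow(Add(-952595, -29450), -1) = Pow(-982045, -1) = Rational(-1, 982045)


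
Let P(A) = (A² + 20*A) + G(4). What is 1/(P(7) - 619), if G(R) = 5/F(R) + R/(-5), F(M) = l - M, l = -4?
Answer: -40/17257 ≈ -0.0023179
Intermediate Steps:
F(M) = -4 - M
G(R) = 5/(-4 - R) - R/5 (G(R) = 5/(-4 - R) + R/(-5) = 5/(-4 - R) + R*(-⅕) = 5/(-4 - R) - R/5)
P(A) = -57/40 + A² + 20*A (P(A) = (A² + 20*A) + (-25 - 1*4*(4 + 4))/(5*(4 + 4)) = (A² + 20*A) + (⅕)*(-25 - 1*4*8)/8 = (A² + 20*A) + (⅕)*(⅛)*(-25 - 32) = (A² + 20*A) + (⅕)*(⅛)*(-57) = (A² + 20*A) - 57/40 = -57/40 + A² + 20*A)
1/(P(7) - 619) = 1/((-57/40 + 7² + 20*7) - 619) = 1/((-57/40 + 49 + 140) - 619) = 1/(7503/40 - 619) = 1/(-17257/40) = -40/17257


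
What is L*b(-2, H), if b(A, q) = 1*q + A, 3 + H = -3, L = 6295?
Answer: -50360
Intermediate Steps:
H = -6 (H = -3 - 3 = -6)
b(A, q) = A + q (b(A, q) = q + A = A + q)
L*b(-2, H) = 6295*(-2 - 6) = 6295*(-8) = -50360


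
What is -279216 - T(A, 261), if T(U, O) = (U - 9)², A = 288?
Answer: -357057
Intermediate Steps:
T(U, O) = (-9 + U)²
-279216 - T(A, 261) = -279216 - (-9 + 288)² = -279216 - 1*279² = -279216 - 1*77841 = -279216 - 77841 = -357057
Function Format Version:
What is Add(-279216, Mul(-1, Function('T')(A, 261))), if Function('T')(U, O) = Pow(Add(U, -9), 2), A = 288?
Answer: -357057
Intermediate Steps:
Function('T')(U, O) = Pow(Add(-9, U), 2)
Add(-279216, Mul(-1, Function('T')(A, 261))) = Add(-279216, Mul(-1, Pow(Add(-9, 288), 2))) = Add(-279216, Mul(-1, Pow(279, 2))) = Add(-279216, Mul(-1, 77841)) = Add(-279216, -77841) = -357057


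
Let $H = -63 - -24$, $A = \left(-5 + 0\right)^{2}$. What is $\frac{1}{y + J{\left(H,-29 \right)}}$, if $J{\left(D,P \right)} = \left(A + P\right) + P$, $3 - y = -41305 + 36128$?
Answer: $\frac{1}{5147} \approx 0.00019429$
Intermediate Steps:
$y = 5180$ ($y = 3 - \left(-41305 + 36128\right) = 3 - -5177 = 3 + 5177 = 5180$)
$A = 25$ ($A = \left(-5\right)^{2} = 25$)
$H = -39$ ($H = -63 + 24 = -39$)
$J{\left(D,P \right)} = 25 + 2 P$ ($J{\left(D,P \right)} = \left(25 + P\right) + P = 25 + 2 P$)
$\frac{1}{y + J{\left(H,-29 \right)}} = \frac{1}{5180 + \left(25 + 2 \left(-29\right)\right)} = \frac{1}{5180 + \left(25 - 58\right)} = \frac{1}{5180 - 33} = \frac{1}{5147}$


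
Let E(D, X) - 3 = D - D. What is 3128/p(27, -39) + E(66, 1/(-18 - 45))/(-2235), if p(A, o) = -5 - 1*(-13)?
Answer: 291294/745 ≈ 391.00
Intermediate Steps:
E(D, X) = 3 (E(D, X) = 3 + (D - D) = 3 + 0 = 3)
p(A, o) = 8 (p(A, o) = -5 + 13 = 8)
3128/p(27, -39) + E(66, 1/(-18 - 45))/(-2235) = 3128/8 + 3/(-2235) = 3128*(⅛) + 3*(-1/2235) = 391 - 1/745 = 291294/745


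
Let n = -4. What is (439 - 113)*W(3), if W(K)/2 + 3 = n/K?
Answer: -8476/3 ≈ -2825.3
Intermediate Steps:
W(K) = -6 - 8/K (W(K) = -6 + 2*(-4/K) = -6 - 8/K)
(439 - 113)*W(3) = (439 - 113)*(-6 - 8/3) = 326*(-6 - 8*⅓) = 326*(-6 - 8/3) = 326*(-26/3) = -8476/3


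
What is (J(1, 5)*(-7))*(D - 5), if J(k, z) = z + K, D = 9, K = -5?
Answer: 0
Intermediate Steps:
J(k, z) = -5 + z (J(k, z) = z - 5 = -5 + z)
(J(1, 5)*(-7))*(D - 5) = ((-5 + 5)*(-7))*(9 - 5) = (0*(-7))*4 = 0*4 = 0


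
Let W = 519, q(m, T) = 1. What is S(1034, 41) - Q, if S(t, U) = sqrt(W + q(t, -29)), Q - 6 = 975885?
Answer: -975891 + 2*sqrt(130) ≈ -9.7587e+5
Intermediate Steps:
Q = 975891 (Q = 6 + 975885 = 975891)
S(t, U) = 2*sqrt(130) (S(t, U) = sqrt(519 + 1) = sqrt(520) = 2*sqrt(130))
S(1034, 41) - Q = 2*sqrt(130) - 1*975891 = 2*sqrt(130) - 975891 = -975891 + 2*sqrt(130)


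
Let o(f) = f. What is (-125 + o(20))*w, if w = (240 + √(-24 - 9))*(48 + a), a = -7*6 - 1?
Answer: -126000 - 525*I*√33 ≈ -1.26e+5 - 3015.9*I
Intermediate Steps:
a = -43 (a = -42 - 1 = -43)
w = 1200 + 5*I*√33 (w = (240 + √(-24 - 9))*(48 - 43) = (240 + √(-33))*5 = (240 + I*√33)*5 = 1200 + 5*I*√33 ≈ 1200.0 + 28.723*I)
(-125 + o(20))*w = (-125 + 20)*(1200 + 5*I*√33) = -105*(1200 + 5*I*√33) = -126000 - 525*I*√33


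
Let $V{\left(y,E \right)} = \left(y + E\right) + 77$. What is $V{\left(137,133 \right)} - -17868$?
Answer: $18215$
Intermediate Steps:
$V{\left(y,E \right)} = 77 + E + y$ ($V{\left(y,E \right)} = \left(E + y\right) + 77 = 77 + E + y$)
$V{\left(137,133 \right)} - -17868 = \left(77 + 133 + 137\right) - -17868 = 347 + 17868 = 18215$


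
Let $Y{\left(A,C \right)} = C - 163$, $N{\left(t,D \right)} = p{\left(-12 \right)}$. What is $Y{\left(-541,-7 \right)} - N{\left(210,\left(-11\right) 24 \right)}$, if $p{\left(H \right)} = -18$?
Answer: $-152$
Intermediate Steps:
$N{\left(t,D \right)} = -18$
$Y{\left(A,C \right)} = -163 + C$ ($Y{\left(A,C \right)} = C - 163 = -163 + C$)
$Y{\left(-541,-7 \right)} - N{\left(210,\left(-11\right) 24 \right)} = \left(-163 - 7\right) - -18 = -170 + 18 = -152$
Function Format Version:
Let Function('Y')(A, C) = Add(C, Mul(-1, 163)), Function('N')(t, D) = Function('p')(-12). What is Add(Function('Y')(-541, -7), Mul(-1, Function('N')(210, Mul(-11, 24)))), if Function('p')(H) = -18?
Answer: -152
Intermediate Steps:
Function('N')(t, D) = -18
Function('Y')(A, C) = Add(-163, C) (Function('Y')(A, C) = Add(C, -163) = Add(-163, C))
Add(Function('Y')(-541, -7), Mul(-1, Function('N')(210, Mul(-11, 24)))) = Add(Add(-163, -7), Mul(-1, -18)) = Add(-170, 18) = -152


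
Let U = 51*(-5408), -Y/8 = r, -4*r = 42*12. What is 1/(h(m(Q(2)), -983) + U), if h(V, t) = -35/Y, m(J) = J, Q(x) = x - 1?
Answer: -144/39716357 ≈ -3.6257e-6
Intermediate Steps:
Q(x) = -1 + x
r = -126 (r = -21*12/2 = -1/4*504 = -126)
Y = 1008 (Y = -8*(-126) = 1008)
h(V, t) = -5/144 (h(V, t) = -35/1008 = -35*1/1008 = -5/144)
U = -275808
1/(h(m(Q(2)), -983) + U) = 1/(-5/144 - 275808) = 1/(-39716357/144) = -144/39716357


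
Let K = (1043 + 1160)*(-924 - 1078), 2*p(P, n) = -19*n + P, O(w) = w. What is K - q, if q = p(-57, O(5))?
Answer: -4410330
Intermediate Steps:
p(P, n) = P/2 - 19*n/2 (p(P, n) = (-19*n + P)/2 = (P - 19*n)/2 = P/2 - 19*n/2)
q = -76 (q = (1/2)*(-57) - 19/2*5 = -57/2 - 95/2 = -76)
K = -4410406 (K = 2203*(-2002) = -4410406)
K - q = -4410406 - 1*(-76) = -4410406 + 76 = -4410330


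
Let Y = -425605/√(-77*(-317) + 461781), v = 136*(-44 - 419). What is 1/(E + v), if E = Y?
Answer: -6122882384/385509430032507 + 85121*√486190/385509430032507 ≈ -1.5729e-5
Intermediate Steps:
v = -62968 (v = 136*(-463) = -62968)
Y = -85121*√486190/97238 (Y = -425605/√(24409 + 461781) = -425605*√486190/486190 = -85121*√486190/97238 ≈ -610.38)
E = -85121*√486190/97238 ≈ -610.38
1/(E + v) = 1/(-85121*√486190/97238 - 62968) = 1/(-62968 - 85121*√486190/97238)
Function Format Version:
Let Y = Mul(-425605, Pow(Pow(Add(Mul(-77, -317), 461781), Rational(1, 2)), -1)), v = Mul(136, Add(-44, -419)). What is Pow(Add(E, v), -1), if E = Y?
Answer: Add(Rational(-6122882384, 385509430032507), Mul(Rational(85121, 385509430032507), Pow(486190, Rational(1, 2)))) ≈ -1.5729e-5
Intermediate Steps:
v = -62968 (v = Mul(136, -463) = -62968)
Y = Mul(Rational(-85121, 97238), Pow(486190, Rational(1, 2))) (Y = Mul(-425605, Pow(Pow(Add(24409, 461781), Rational(1, 2)), -1)) = Mul(-425605, Pow(Pow(486190, Rational(1, 2)), -1)) = Mul(-425605, Mul(Rational(1, 486190), Pow(486190, Rational(1, 2)))) = Mul(Rational(-85121, 97238), Pow(486190, Rational(1, 2))) ≈ -610.38)
E = Mul(Rational(-85121, 97238), Pow(486190, Rational(1, 2))) ≈ -610.38
Pow(Add(E, v), -1) = Pow(Add(Mul(Rational(-85121, 97238), Pow(486190, Rational(1, 2))), -62968), -1) = Pow(Add(-62968, Mul(Rational(-85121, 97238), Pow(486190, Rational(1, 2)))), -1)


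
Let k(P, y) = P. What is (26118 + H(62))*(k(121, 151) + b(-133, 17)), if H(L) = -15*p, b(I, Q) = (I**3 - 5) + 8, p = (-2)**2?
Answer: -61301783754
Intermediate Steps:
p = 4
b(I, Q) = 3 + I**3 (b(I, Q) = (-5 + I**3) + 8 = 3 + I**3)
H(L) = -60 (H(L) = -15*4 = -60)
(26118 + H(62))*(k(121, 151) + b(-133, 17)) = (26118 - 60)*(121 + (3 + (-133)**3)) = 26058*(121 + (3 - 2352637)) = 26058*(121 - 2352634) = 26058*(-2352513) = -61301783754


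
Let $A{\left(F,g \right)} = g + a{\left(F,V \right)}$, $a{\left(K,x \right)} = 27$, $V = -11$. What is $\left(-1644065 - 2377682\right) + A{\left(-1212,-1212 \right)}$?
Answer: $-4022932$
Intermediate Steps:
$A{\left(F,g \right)} = 27 + g$ ($A{\left(F,g \right)} = g + 27 = 27 + g$)
$\left(-1644065 - 2377682\right) + A{\left(-1212,-1212 \right)} = \left(-1644065 - 2377682\right) + \left(27 - 1212\right) = -4021747 - 1185 = -4022932$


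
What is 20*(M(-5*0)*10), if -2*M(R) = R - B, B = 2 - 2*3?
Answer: -400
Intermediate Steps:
B = -4 (B = 2 - 6 = -4)
M(R) = -2 - R/2 (M(R) = -(R - 1*(-4))/2 = -(R + 4)/2 = -(4 + R)/2 = -2 - R/2)
20*(M(-5*0)*10) = 20*((-2 - (-5)*0/2)*10) = 20*((-2 - ½*0)*10) = 20*((-2 + 0)*10) = 20*(-2*10) = 20*(-20) = -400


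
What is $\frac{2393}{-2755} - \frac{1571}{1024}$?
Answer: $- \frac{6778537}{2821120} \approx -2.4028$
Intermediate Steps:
$\frac{2393}{-2755} - \frac{1571}{1024} = 2393 \left(- \frac{1}{2755}\right) - \frac{1571}{1024} = - \frac{2393}{2755} - \frac{1571}{1024} = - \frac{6778537}{2821120}$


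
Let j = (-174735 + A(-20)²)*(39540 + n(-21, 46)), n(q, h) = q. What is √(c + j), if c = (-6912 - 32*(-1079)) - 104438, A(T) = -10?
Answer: I*√6901477387 ≈ 83075.0*I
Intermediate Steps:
c = -76822 (c = (-6912 + 34528) - 104438 = 27616 - 104438 = -76822)
j = -6901400565 (j = (-174735 + (-10)²)*(39540 - 21) = (-174735 + 100)*39519 = -174635*39519 = -6901400565)
√(c + j) = √(-76822 - 6901400565) = √(-6901477387) = I*√6901477387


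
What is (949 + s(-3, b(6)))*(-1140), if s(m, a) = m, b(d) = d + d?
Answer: -1078440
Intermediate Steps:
b(d) = 2*d
(949 + s(-3, b(6)))*(-1140) = (949 - 3)*(-1140) = 946*(-1140) = -1078440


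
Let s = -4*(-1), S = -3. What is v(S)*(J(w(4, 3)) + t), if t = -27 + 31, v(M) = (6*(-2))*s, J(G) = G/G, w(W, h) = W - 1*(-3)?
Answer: -240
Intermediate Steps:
s = 4
w(W, h) = 3 + W (w(W, h) = W + 3 = 3 + W)
J(G) = 1
v(M) = -48 (v(M) = (6*(-2))*4 = -12*4 = -48)
t = 4
v(S)*(J(w(4, 3)) + t) = -48*(1 + 4) = -48*5 = -240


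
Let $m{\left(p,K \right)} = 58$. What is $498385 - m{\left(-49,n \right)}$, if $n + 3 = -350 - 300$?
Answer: $498327$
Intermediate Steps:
$n = -653$ ($n = -3 - 650 = -653$)
$498385 - m{\left(-49,n \right)} = 498385 - 58 = 498327$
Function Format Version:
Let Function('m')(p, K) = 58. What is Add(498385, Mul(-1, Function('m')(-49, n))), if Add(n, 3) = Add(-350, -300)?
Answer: 498327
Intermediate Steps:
n = -653 (n = Add(-3, Add(-350, -300)) = Add(-3, -650) = -653)
Add(498385, Mul(-1, Function('m')(-49, n))) = Add(498385, Mul(-1, 58)) = Add(498385, -58) = 498327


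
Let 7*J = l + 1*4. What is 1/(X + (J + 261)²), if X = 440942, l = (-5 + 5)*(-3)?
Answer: 49/24958719 ≈ 1.9632e-6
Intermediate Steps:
l = 0 (l = 0*(-3) = 0)
J = 4/7 (J = (0 + 1*4)/7 = (0 + 4)/7 = (⅐)*4 = 4/7 ≈ 0.57143)
1/(X + (J + 261)²) = 1/(440942 + (4/7 + 261)²) = 1/(440942 + (1831/7)²) = 1/(440942 + 3352561/49) = 1/(24958719/49) = 49/24958719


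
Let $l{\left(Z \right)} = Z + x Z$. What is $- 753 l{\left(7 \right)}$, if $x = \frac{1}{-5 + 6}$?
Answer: $-10542$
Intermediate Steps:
$x = 1$ ($x = 1^{-1} = 1$)
$l{\left(Z \right)} = 2 Z$ ($l{\left(Z \right)} = Z + 1 Z = Z + Z = 2 Z$)
$- 753 l{\left(7 \right)} = - 753 \cdot 2 \cdot 7 = \left(-753\right) 14 = -10542$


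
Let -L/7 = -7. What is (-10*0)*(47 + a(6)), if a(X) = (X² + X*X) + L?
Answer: 0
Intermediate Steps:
L = 49 (L = -7*(-7) = 49)
a(X) = 49 + 2*X² (a(X) = (X² + X*X) + 49 = (X² + X²) + 49 = 2*X² + 49 = 49 + 2*X²)
(-10*0)*(47 + a(6)) = (-10*0)*(47 + (49 + 2*6²)) = 0*(47 + (49 + 2*36)) = 0*(47 + (49 + 72)) = 0*(47 + 121) = 0*168 = 0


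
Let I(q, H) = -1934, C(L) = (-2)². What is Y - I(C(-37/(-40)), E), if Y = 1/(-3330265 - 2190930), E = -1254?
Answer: 10677991129/5521195 ≈ 1934.0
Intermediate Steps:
C(L) = 4
Y = -1/5521195 (Y = 1/(-5521195) = -1/5521195 ≈ -1.8112e-7)
Y - I(C(-37/(-40)), E) = -1/5521195 - 1*(-1934) = -1/5521195 + 1934 = 10677991129/5521195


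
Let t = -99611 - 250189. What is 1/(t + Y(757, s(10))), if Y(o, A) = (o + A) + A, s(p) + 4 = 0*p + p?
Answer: -1/349031 ≈ -2.8651e-6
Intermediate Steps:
s(p) = -4 + p (s(p) = -4 + (0*p + p) = -4 + (0 + p) = -4 + p)
Y(o, A) = o + 2*A (Y(o, A) = (A + o) + A = o + 2*A)
t = -349800
1/(t + Y(757, s(10))) = 1/(-349800 + (757 + 2*(-4 + 10))) = 1/(-349800 + (757 + 2*6)) = 1/(-349800 + (757 + 12)) = 1/(-349800 + 769) = 1/(-349031) = -1/349031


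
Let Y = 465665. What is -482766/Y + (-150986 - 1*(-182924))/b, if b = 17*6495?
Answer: -2562146608/3427760065 ≈ -0.74747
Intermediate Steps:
b = 110415
-482766/Y + (-150986 - 1*(-182924))/b = -482766/465665 + (-150986 - 1*(-182924))/110415 = -482766*1/465665 + (-150986 + 182924)*(1/110415) = -482766/465665 + 31938*(1/110415) = -482766/465665 + 10646/36805 = -2562146608/3427760065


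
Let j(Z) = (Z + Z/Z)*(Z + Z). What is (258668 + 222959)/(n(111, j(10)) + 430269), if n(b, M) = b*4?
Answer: 481627/430713 ≈ 1.1182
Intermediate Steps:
j(Z) = 2*Z*(1 + Z) (j(Z) = (Z + 1)*(2*Z) = (1 + Z)*(2*Z) = 2*Z*(1 + Z))
n(b, M) = 4*b
(258668 + 222959)/(n(111, j(10)) + 430269) = (258668 + 222959)/(4*111 + 430269) = 481627/(444 + 430269) = 481627/430713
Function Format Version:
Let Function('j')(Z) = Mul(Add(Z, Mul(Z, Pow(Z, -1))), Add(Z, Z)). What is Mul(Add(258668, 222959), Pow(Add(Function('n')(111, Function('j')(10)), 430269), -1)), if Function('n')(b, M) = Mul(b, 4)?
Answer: Rational(481627, 430713) ≈ 1.1182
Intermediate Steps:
Function('j')(Z) = Mul(2, Z, Add(1, Z)) (Function('j')(Z) = Mul(Add(Z, 1), Mul(2, Z)) = Mul(Add(1, Z), Mul(2, Z)) = Mul(2, Z, Add(1, Z)))
Function('n')(b, M) = Mul(4, b)
Mul(Add(258668, 222959), Pow(Add(Function('n')(111, Function('j')(10)), 430269), -1)) = Mul(Add(258668, 222959), Pow(Add(Mul(4, 111), 430269), -1)) = Mul(481627, Pow(Add(444, 430269), -1)) = Mul(481627, Pow(430713, -1)) = Mul(481627, Rational(1, 430713)) = Rational(481627, 430713)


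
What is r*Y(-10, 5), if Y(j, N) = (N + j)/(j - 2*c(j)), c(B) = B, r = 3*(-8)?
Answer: 12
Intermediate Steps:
r = -24
Y(j, N) = -(N + j)/j (Y(j, N) = (N + j)/(j - 2*j) = (N + j)/((-j)) = (N + j)*(-1/j) = -(N + j)/j)
r*Y(-10, 5) = -24*(-1*5 - 1*(-10))/(-10) = -(-12)*(-5 + 10)/5 = -(-12)*5/5 = -24*(-½) = 12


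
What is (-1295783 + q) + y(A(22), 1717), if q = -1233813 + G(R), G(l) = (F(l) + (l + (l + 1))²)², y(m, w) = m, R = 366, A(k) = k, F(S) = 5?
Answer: 288682312862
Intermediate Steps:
G(l) = (5 + (1 + 2*l)²)² (G(l) = (5 + (l + (l + 1))²)² = (5 + (l + (1 + l))²)² = (5 + (1 + 2*l)²)²)
q = 288683608623 (q = -1233813 + (5 + (1 + 2*366)²)² = -1233813 + (5 + (1 + 732)²)² = -1233813 + (5 + 733²)² = -1233813 + (5 + 537289)² = -1233813 + 537294² = -1233813 + 288684842436 = 288683608623)
(-1295783 + q) + y(A(22), 1717) = (-1295783 + 288683608623) + 22 = 288682312840 + 22 = 288682312862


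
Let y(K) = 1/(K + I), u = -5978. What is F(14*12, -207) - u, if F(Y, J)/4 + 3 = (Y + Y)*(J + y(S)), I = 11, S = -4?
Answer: -272050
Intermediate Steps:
y(K) = 1/(11 + K) (y(K) = 1/(K + 11) = 1/(11 + K))
F(Y, J) = -12 + 8*Y*(⅐ + J) (F(Y, J) = -12 + 4*((Y + Y)*(J + 1/(11 - 4))) = -12 + 4*((2*Y)*(J + 1/7)) = -12 + 4*((2*Y)*(J + ⅐)) = -12 + 4*((2*Y)*(⅐ + J)) = -12 + 4*(2*Y*(⅐ + J)) = -12 + 8*Y*(⅐ + J))
F(14*12, -207) - u = (-12 + 8*(14*12)/7 + 8*(-207)*(14*12)) - 1*(-5978) = (-12 + (8/7)*168 + 8*(-207)*168) + 5978 = (-12 + 192 - 278208) + 5978 = -278028 + 5978 = -272050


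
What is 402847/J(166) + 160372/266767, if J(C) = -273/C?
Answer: -17839359636178/72827391 ≈ -2.4495e+5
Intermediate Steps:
402847/J(166) + 160372/266767 = 402847/((-273/166)) + 160372/266767 = 402847/((-273*1/166)) + 160372*(1/266767) = 402847/(-273/166) + 160372/266767 = 402847*(-166/273) + 160372/266767 = -66872602/273 + 160372/266767 = -17839359636178/72827391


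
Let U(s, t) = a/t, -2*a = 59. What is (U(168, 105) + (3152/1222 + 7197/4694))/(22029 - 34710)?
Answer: -576939826/1909400805585 ≈ -0.00030216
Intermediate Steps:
a = -59/2 (a = -½*59 = -59/2 ≈ -29.500)
U(s, t) = -59/(2*t)
(U(168, 105) + (3152/1222 + 7197/4694))/(22029 - 34710) = (-59/2/105 + (3152/1222 + 7197/4694))/(22029 - 34710) = (-59/2*1/105 + (3152*(1/1222) + 7197*(1/4694)))/(-12681) = (-59/210 + (1576/611 + 7197/4694))*(-1/12681) = (-59/210 + 11795111/2868034)*(-1/12681) = (576939826/150571785)*(-1/12681) = -576939826/1909400805585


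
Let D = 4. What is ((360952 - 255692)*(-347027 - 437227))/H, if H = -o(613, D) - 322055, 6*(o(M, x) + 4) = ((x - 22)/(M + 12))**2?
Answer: 32246318765625000/125801171929 ≈ 2.5633e+5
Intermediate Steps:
o(M, x) = -4 + (-22 + x)**2/(6*(12 + M)**2) (o(M, x) = -4 + ((x - 22)/(M + 12))**2/6 = -4 + ((-22 + x)/(12 + M))**2/6 = -4 + ((-22 + x)**2/(12 + M)**2)/6 = -4 + (-22 + x)**2/(6*(12 + M)**2))
H = -125801171929/390625 (H = -(-4 + (-22 + 4)**2/(6*(12 + 613)**2)) - 322055 = -(-4 + (1/6)*(-18)**2/625**2) - 322055 = -(-4 + (1/6)*324*(1/390625)) - 322055 = -(-4 + 54/390625) - 322055 = -1*(-1562446/390625) - 322055 = 1562446/390625 - 322055 = -125801171929/390625 ≈ -3.2205e+5)
((360952 - 255692)*(-347027 - 437227))/H = ((360952 - 255692)*(-347027 - 437227))/(-125801171929/390625) = (105260*(-784254))*(-390625/125801171929) = -82550576040*(-390625/125801171929) = 32246318765625000/125801171929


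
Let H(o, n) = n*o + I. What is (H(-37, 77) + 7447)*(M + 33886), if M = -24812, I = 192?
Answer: 43464460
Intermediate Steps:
H(o, n) = 192 + n*o (H(o, n) = n*o + 192 = 192 + n*o)
(H(-37, 77) + 7447)*(M + 33886) = ((192 + 77*(-37)) + 7447)*(-24812 + 33886) = ((192 - 2849) + 7447)*9074 = (-2657 + 7447)*9074 = 4790*9074 = 43464460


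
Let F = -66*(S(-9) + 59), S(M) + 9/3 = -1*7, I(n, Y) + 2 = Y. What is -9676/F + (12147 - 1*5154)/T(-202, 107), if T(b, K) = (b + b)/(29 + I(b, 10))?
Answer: -416429645/653268 ≈ -637.46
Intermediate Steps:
I(n, Y) = -2 + Y
S(M) = -10 (S(M) = -3 - 1*7 = -3 - 7 = -10)
T(b, K) = 2*b/37 (T(b, K) = (b + b)/(29 + (-2 + 10)) = (2*b)/(29 + 8) = (2*b)/37 = (2*b)*(1/37) = 2*b/37)
F = -3234 (F = -66*(-10 + 59) = -66*49 = -3234)
-9676/F + (12147 - 1*5154)/T(-202, 107) = -9676/(-3234) + (12147 - 1*5154)/(((2/37)*(-202))) = -9676*(-1/3234) + (12147 - 5154)/(-404/37) = 4838/1617 + 6993*(-37/404) = 4838/1617 - 258741/404 = -416429645/653268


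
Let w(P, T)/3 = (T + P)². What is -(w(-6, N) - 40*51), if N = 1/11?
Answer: 234165/121 ≈ 1935.2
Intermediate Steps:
N = 1/11 ≈ 0.090909
w(P, T) = 3*(P + T)² (w(P, T) = 3*(T + P)² = 3*(P + T)²)
-(w(-6, N) - 40*51) = -(3*(-6 + 1/11)² - 40*51) = -(3*(-65/11)² - 2040) = -(3*(4225/121) - 2040) = -(12675/121 - 2040) = -1*(-234165/121) = 234165/121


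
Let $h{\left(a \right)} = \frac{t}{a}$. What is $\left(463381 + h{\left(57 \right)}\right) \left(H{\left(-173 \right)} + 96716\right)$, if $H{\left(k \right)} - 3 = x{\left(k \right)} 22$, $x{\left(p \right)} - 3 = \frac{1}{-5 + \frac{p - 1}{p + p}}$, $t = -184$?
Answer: $\frac{331454944147082}{7391} \approx 4.4846 \cdot 10^{10}$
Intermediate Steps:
$h{\left(a \right)} = - \frac{184}{a}$
$x{\left(p \right)} = 3 + \frac{1}{-5 + \frac{-1 + p}{2 p}}$ ($x{\left(p \right)} = 3 + \frac{1}{-5 + \frac{p - 1}{p + p}} = 3 + \frac{1}{-5 + \frac{-1 + p}{2 p}}$)
$H{\left(k \right)} = 3 + \frac{22 \left(3 + 25 k\right)}{1 + 9 k}$ ($H{\left(k \right)} = 3 + \frac{3 + 25 k}{1 + 9 k} 22 = 3 + \frac{22 \left(3 + 25 k\right)}{1 + 9 k}$)
$\left(463381 + h{\left(57 \right)}\right) \left(H{\left(-173 \right)} + 96716\right) = \left(463381 - \frac{184}{57}\right) \left(\frac{69 + 577 \left(-173\right)}{1 + 9 \left(-173\right)} + 96716\right) = \left(463381 - \frac{184}{57}\right) \left(\frac{69 - 99821}{1 - 1557} + 96716\right) = \left(463381 - \frac{184}{57}\right) \left(\frac{1}{-1556} \left(-99752\right) + 96716\right) = \frac{26412533 \left(\left(- \frac{1}{1556}\right) \left(-99752\right) + 96716\right)}{57} = \frac{26412533 \left(\frac{24938}{389} + 96716\right)}{57} = \frac{26412533}{57} \cdot \frac{37647462}{389} = \frac{331454944147082}{7391}$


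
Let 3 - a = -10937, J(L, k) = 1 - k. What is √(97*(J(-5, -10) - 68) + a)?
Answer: √5411 ≈ 73.559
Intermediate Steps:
a = 10940 (a = 3 - 1*(-10937) = 3 + 10937 = 10940)
√(97*(J(-5, -10) - 68) + a) = √(97*((1 - 1*(-10)) - 68) + 10940) = √(97*((1 + 10) - 68) + 10940) = √(97*(11 - 68) + 10940) = √(97*(-57) + 10940) = √(-5529 + 10940) = √5411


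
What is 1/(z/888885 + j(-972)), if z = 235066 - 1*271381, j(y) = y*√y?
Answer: -5313557/119438314908103227 + 758511881496*I*√3/39812771636034409 ≈ -4.4488e-11 + 3.2999e-5*I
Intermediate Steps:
j(y) = y^(3/2)
z = -36315 (z = 235066 - 271381 = -36315)
1/(z/888885 + j(-972)) = 1/(-36315/888885 + (-972)^(3/2)) = 1/(-36315*1/888885 - 17496*I*√3) = 1/(-807/19753 - 17496*I*√3)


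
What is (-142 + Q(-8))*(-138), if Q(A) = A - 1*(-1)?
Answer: 20562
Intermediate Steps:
Q(A) = 1 + A (Q(A) = A + 1 = 1 + A)
(-142 + Q(-8))*(-138) = (-142 + (1 - 8))*(-138) = (-142 - 7)*(-138) = -149*(-138) = 20562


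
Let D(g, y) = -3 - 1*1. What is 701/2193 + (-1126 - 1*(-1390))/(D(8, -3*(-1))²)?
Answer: 73771/4386 ≈ 16.820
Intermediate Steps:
D(g, y) = -4 (D(g, y) = -3 - 1 = -4)
701/2193 + (-1126 - 1*(-1390))/(D(8, -3*(-1))²) = 701/2193 + (-1126 - 1*(-1390))/((-4)²) = 701*(1/2193) + (-1126 + 1390)/16 = 701/2193 + 264*(1/16) = 701/2193 + 33/2 = 73771/4386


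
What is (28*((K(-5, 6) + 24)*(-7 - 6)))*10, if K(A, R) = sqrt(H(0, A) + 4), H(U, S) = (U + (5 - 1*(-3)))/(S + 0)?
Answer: -87360 - 1456*sqrt(15) ≈ -92999.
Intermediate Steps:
H(U, S) = (8 + U)/S (H(U, S) = (U + (5 + 3))/S = (U + 8)/S = (8 + U)/S)
K(A, R) = sqrt(4 + 8/A) (K(A, R) = sqrt((8 + 0)/A + 4) = sqrt(8/A + 4) = sqrt(4 + 8/A))
(28*((K(-5, 6) + 24)*(-7 - 6)))*10 = (28*((2*sqrt((2 - 5)/(-5)) + 24)*(-7 - 6)))*10 = (28*((2*sqrt(-1/5*(-3)) + 24)*(-13)))*10 = (28*((2*sqrt(3/5) + 24)*(-13)))*10 = (28*((2*(sqrt(15)/5) + 24)*(-13)))*10 = (28*((2*sqrt(15)/5 + 24)*(-13)))*10 = (28*((24 + 2*sqrt(15)/5)*(-13)))*10 = (28*(-312 - 26*sqrt(15)/5))*10 = (-8736 - 728*sqrt(15)/5)*10 = -87360 - 1456*sqrt(15)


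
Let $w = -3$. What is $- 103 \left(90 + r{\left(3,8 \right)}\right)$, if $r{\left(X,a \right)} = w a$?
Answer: $-6798$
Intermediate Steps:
$r{\left(X,a \right)} = - 3 a$
$- 103 \left(90 + r{\left(3,8 \right)}\right) = - 103 \left(90 - 24\right) = \left(-103\right) 66 = -6798$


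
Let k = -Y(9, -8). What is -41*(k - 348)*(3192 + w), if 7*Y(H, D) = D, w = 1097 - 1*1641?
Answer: 263603104/7 ≈ 3.7658e+7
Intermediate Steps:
w = -544 (w = 1097 - 1641 = -544)
Y(H, D) = D/7
k = 8/7 (k = -(-8)/7 = -1*(-8/7) = 8/7 ≈ 1.1429)
-41*(k - 348)*(3192 + w) = -41*(8/7 - 348)*(3192 - 544) = -(-99548)*2648/7 = -41*(-6429344/7) = 263603104/7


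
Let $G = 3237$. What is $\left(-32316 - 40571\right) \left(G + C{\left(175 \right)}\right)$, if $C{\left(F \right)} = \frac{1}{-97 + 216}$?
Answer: $- \frac{28076363948}{119} \approx -2.3594 \cdot 10^{8}$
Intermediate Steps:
$C{\left(F \right)} = \frac{1}{119}$
$\left(-32316 - 40571\right) \left(G + C{\left(175 \right)}\right) = \left(-32316 - 40571\right) \left(3237 + \frac{1}{119}\right) = \left(-72887\right) \frac{385204}{119} = - \frac{28076363948}{119}$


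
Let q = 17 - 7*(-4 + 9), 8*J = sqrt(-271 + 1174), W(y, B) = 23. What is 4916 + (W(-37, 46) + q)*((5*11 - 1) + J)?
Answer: 5186 + 5*sqrt(903)/8 ≈ 5204.8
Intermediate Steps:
J = sqrt(903)/8 (J = sqrt(-271 + 1174)/8 = sqrt(903)/8 ≈ 3.7562)
q = -18 (q = 17 - 7*5 = 17 - 35 = -18)
4916 + (W(-37, 46) + q)*((5*11 - 1) + J) = 4916 + (23 - 18)*((5*11 - 1) + sqrt(903)/8) = 4916 + 5*((55 - 1) + sqrt(903)/8) = 4916 + 5*(54 + sqrt(903)/8) = 4916 + (270 + 5*sqrt(903)/8) = 5186 + 5*sqrt(903)/8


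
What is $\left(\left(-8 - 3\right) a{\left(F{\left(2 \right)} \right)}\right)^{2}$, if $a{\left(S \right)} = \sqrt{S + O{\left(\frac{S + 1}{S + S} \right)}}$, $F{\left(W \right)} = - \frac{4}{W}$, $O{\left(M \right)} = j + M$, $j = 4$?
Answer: $\frac{1089}{4} \approx 272.25$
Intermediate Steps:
$O{\left(M \right)} = 4 + M$
$a{\left(S \right)} = \sqrt{4 + S + \frac{1 + S}{2 S}}$ ($a{\left(S \right)} = \sqrt{S + \left(4 + \frac{S + 1}{S + S}\right)} = \sqrt{S + \left(4 + \frac{1 + S}{2 S}\right)} = \sqrt{4 + S + \frac{1 + S}{2 S}}$)
$\left(\left(-8 - 3\right) a{\left(F{\left(2 \right)} \right)}\right)^{2} = \left(\left(-8 - 3\right) \frac{\sqrt{18 + \frac{2}{\left(-4\right) \frac{1}{2}} + 4 \left(- \frac{4}{2}\right)}}{2}\right)^{2} = \left(- 11 \frac{\sqrt{18 + \frac{2}{\left(-4\right) \frac{1}{2}} + 4 \left(\left(-4\right) \frac{1}{2}\right)}}{2}\right)^{2} = \left(- 11 \frac{\sqrt{18 + \frac{2}{-2} + 4 \left(-2\right)}}{2}\right)^{2} = \left(- 11 \frac{\sqrt{18 + 2 \left(- \frac{1}{2}\right) - 8}}{2}\right)^{2} = \left(- 11 \frac{\sqrt{18 - 1 - 8}}{2}\right)^{2} = \left(- 11 \frac{\sqrt{9}}{2}\right)^{2} = \left(- 11 \cdot \frac{1}{2} \cdot 3\right)^{2} = \left(\left(-11\right) \frac{3}{2}\right)^{2} = \left(- \frac{33}{2}\right)^{2} = \frac{1089}{4}$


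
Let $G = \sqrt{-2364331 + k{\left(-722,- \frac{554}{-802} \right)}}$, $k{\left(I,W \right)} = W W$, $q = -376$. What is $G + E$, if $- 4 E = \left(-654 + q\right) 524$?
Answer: $134930 + \frac{7 i \sqrt{7758912498}}{401} \approx 1.3493 \cdot 10^{5} + 1537.6 i$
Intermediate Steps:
$k{\left(I,W \right)} = W^{2}$
$E = 134930$ ($E = - \frac{\left(-654 - 376\right) 524}{4} = - \frac{\left(-1030\right) 524}{4} = \left(- \frac{1}{4}\right) \left(-539720\right) = 134930$)
$G = \frac{7 i \sqrt{7758912498}}{401}$ ($G = \sqrt{-2364331 + \left(- \frac{554}{-802}\right)^{2}} = \sqrt{-2364331 + \left(\left(-554\right) \left(- \frac{1}{802}\right)\right)^{2}} = \sqrt{-2364331 + \left(\frac{277}{401}\right)^{2}} = \sqrt{-2364331 + \frac{76729}{160801}} = \sqrt{- \frac{380186712402}{160801}} = \frac{7 i \sqrt{7758912498}}{401} \approx 1537.6 i$)
$G + E = \frac{7 i \sqrt{7758912498}}{401} + 134930 = 134930 + \frac{7 i \sqrt{7758912498}}{401}$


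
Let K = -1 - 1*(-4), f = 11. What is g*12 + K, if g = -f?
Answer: -129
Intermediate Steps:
g = -11 (g = -1*11 = -11)
K = 3 (K = -1 + 4 = 3)
g*12 + K = -11*12 + 3 = -132 + 3 = -129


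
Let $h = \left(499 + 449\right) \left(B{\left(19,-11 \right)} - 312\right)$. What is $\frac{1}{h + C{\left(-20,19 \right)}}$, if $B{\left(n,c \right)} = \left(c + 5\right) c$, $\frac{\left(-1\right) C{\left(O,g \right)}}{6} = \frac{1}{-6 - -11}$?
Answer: $- \frac{5}{1166046} \approx -4.288 \cdot 10^{-6}$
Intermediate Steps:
$C{\left(O,g \right)} = - \frac{6}{5}$ ($C{\left(O,g \right)} = - \frac{6}{-6 - -11} = - \frac{6}{-6 + 11} = - \frac{6}{5}$)
$B{\left(n,c \right)} = c \left(5 + c\right)$ ($B{\left(n,c \right)} = \left(5 + c\right) c = c \left(5 + c\right)$)
$h = -233208$ ($h = \left(499 + 449\right) \left(- 11 \left(5 - 11\right) - 312\right) = 948 \left(\left(-11\right) \left(-6\right) - 312\right) = 948 \left(66 - 312\right) = 948 \left(-246\right) = -233208$)
$\frac{1}{h + C{\left(-20,19 \right)}} = \frac{1}{-233208 - \frac{6}{5}} = \frac{1}{- \frac{1166046}{5}} = - \frac{5}{1166046}$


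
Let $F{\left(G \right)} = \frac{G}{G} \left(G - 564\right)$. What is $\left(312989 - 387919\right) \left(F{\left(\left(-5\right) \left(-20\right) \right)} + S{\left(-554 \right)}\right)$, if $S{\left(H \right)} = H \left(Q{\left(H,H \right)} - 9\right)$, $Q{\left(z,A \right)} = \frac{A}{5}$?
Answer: $-4938276636$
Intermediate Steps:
$F{\left(G \right)} = -564 + G$ ($F{\left(G \right)} = 1 \left(-564 + G\right) = -564 + G$)
$Q{\left(z,A \right)} = \frac{A}{5}$ ($Q{\left(z,A \right)} = A \frac{1}{5} = \frac{A}{5}$)
$S{\left(H \right)} = H \left(-9 + \frac{H}{5}\right)$ ($S{\left(H \right)} = H \left(\frac{H}{5} - 9\right) = H \left(-9 + \frac{H}{5}\right)$)
$\left(312989 - 387919\right) \left(F{\left(\left(-5\right) \left(-20\right) \right)} + S{\left(-554 \right)}\right) = \left(312989 - 387919\right) \left(\left(-564 - -100\right) + \frac{1}{5} \left(-554\right) \left(-45 - 554\right)\right) = - 74930 \left(\left(-564 + 100\right) + \frac{1}{5} \left(-554\right) \left(-599\right)\right) = - 74930 \left(-464 + \frac{331846}{5}\right) = \left(-74930\right) \frac{329526}{5} = -4938276636$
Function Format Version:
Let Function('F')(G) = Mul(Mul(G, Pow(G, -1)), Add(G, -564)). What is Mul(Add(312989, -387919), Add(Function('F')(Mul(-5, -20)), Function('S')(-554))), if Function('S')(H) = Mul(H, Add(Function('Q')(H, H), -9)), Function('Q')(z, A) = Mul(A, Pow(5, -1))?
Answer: -4938276636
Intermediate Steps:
Function('F')(G) = Add(-564, G) (Function('F')(G) = Mul(1, Add(-564, G)) = Add(-564, G))
Function('Q')(z, A) = Mul(Rational(1, 5), A) (Function('Q')(z, A) = Mul(A, Rational(1, 5)) = Mul(Rational(1, 5), A))
Function('S')(H) = Mul(H, Add(-9, Mul(Rational(1, 5), H))) (Function('S')(H) = Mul(H, Add(Mul(Rational(1, 5), H), -9)) = Mul(H, Add(-9, Mul(Rational(1, 5), H))))
Mul(Add(312989, -387919), Add(Function('F')(Mul(-5, -20)), Function('S')(-554))) = Mul(Add(312989, -387919), Add(Add(-564, Mul(-5, -20)), Mul(Rational(1, 5), -554, Add(-45, -554)))) = Mul(-74930, Add(Add(-564, 100), Mul(Rational(1, 5), -554, -599))) = Mul(-74930, Add(-464, Rational(331846, 5))) = Mul(-74930, Rational(329526, 5)) = -4938276636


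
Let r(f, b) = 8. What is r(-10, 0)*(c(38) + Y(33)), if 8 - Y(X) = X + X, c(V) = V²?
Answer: 11088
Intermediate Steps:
Y(X) = 8 - 2*X (Y(X) = 8 - (X + X) = 8 - 2*X)
r(-10, 0)*(c(38) + Y(33)) = 8*(38² + (8 - 2*33)) = 8*(1444 + (8 - 66)) = 8*(1444 - 58) = 8*1386 = 11088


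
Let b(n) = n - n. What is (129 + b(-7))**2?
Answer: 16641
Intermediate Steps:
b(n) = 0
(129 + b(-7))**2 = (129 + 0)**2 = 129**2 = 16641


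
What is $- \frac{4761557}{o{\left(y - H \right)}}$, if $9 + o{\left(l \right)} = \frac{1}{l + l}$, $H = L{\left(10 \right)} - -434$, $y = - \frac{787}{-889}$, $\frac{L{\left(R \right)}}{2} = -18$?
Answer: $\frac{3361992550990}{6355519} \approx 5.2899 \cdot 10^{5}$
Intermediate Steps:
$L{\left(R \right)} = -36$ ($L{\left(R \right)} = 2 \left(-18\right) = -36$)
$y = \frac{787}{889}$ ($y = \left(-787\right) \left(- \frac{1}{889}\right) = \frac{787}{889} \approx 0.88526$)
$H = 398$ ($H = -36 - -434 = -36 + 434 = 398$)
$o{\left(l \right)} = -9 + \frac{1}{2 l}$ ($o{\left(l \right)} = -9 + \frac{1}{l + l} = -9 + \frac{1}{2 l}$)
$- \frac{4761557}{o{\left(y - H \right)}} = - \frac{4761557}{-9 + \frac{1}{2 \left(\frac{787}{889} - 398\right)}} = - \frac{4761557}{-9 + \frac{1}{2 \left(- \frac{353035}{889}\right)}} = - \frac{4761557}{-9 + \frac{1}{2} \left(- \frac{889}{353035}\right)} = - \frac{4761557}{-9 - \frac{889}{706070}} = - \frac{4761557}{- \frac{6355519}{706070}} = \left(-4761557\right) \left(- \frac{706070}{6355519}\right) = \frac{3361992550990}{6355519}$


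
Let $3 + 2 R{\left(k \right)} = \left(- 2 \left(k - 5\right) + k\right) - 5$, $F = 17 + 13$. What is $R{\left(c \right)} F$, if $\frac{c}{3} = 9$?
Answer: $-375$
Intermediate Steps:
$c = 27$ ($c = 3 \cdot 9 = 27$)
$F = 30$
$R{\left(k \right)} = 1 - \frac{k}{2}$ ($R{\left(k \right)} = - \frac{3}{2} + \frac{\left(- 2 \left(k - 5\right) + k\right) - 5}{2} = - \frac{3}{2} + \frac{\left(- 2 \left(-5 + k\right) + k\right) - 5}{2} = - \frac{3}{2} + \frac{\left(\left(10 - 2 k\right) + k\right) - 5}{2} = - \frac{3}{2} + \frac{\left(10 - k\right) - 5}{2} = - \frac{3}{2} + \frac{5 - k}{2} = - \frac{3}{2} - \left(- \frac{5}{2} + \frac{k}{2}\right) = 1 - \frac{k}{2}$)
$R{\left(c \right)} F = \left(1 - \frac{27}{2}\right) 30 = \left(- \frac{25}{2}\right) 30 = -375$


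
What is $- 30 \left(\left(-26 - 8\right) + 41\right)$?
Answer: $-210$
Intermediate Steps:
$- 30 \left(\left(-26 - 8\right) + 41\right) = - 30 \left(-34 + 41\right) = \left(-30\right) 7 = -210$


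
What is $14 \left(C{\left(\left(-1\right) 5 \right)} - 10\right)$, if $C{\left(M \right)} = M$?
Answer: $-210$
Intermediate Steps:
$14 \left(C{\left(\left(-1\right) 5 \right)} - 10\right) = 14 \left(\left(-1\right) 5 - 10\right) = 14 \left(-5 - 10\right) = 14 \left(-15\right) = -210$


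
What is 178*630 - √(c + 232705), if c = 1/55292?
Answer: 112140 - √177856737753603/27646 ≈ 1.1166e+5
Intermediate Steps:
c = 1/55292 ≈ 1.8086e-5
178*630 - √(c + 232705) = 178*630 - √(1/55292 + 232705) = 112140 - √(12866724861/55292) = 112140 - √177856737753603/27646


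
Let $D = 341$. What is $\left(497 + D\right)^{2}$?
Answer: $702244$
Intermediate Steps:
$\left(497 + D\right)^{2} = \left(497 + 341\right)^{2} = 838^{2} = 702244$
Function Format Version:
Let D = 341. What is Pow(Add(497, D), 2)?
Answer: 702244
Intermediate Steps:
Pow(Add(497, D), 2) = Pow(Add(497, 341), 2) = Pow(838, 2) = 702244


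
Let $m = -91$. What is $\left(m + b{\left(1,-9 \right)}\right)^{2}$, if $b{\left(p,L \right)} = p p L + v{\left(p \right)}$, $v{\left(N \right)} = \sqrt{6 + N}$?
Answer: $\left(100 - \sqrt{7}\right)^{2} \approx 9477.8$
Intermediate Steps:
$b{\left(p,L \right)} = \sqrt{6 + p} + L p^{2}$ ($b{\left(p,L \right)} = p p L + \sqrt{6 + p} = p^{2} L + \sqrt{6 + p} = L p^{2} + \sqrt{6 + p} = \sqrt{6 + p} + L p^{2}$)
$\left(m + b{\left(1,-9 \right)}\right)^{2} = \left(-91 + \left(\sqrt{6 + 1} - 9 \cdot 1^{2}\right)\right)^{2} = \left(-91 + \left(\sqrt{7} - 9\right)\right)^{2} = \left(-91 - \left(9 - \sqrt{7}\right)\right)^{2} = \left(-100 + \sqrt{7}\right)^{2}$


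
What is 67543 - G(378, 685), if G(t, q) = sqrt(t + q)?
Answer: 67543 - sqrt(1063) ≈ 67510.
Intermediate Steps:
G(t, q) = sqrt(q + t)
67543 - G(378, 685) = 67543 - sqrt(685 + 378) = 67543 - sqrt(1063)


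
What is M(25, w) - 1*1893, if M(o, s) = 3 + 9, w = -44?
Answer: -1881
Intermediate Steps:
M(o, s) = 12
M(25, w) - 1*1893 = 12 - 1*1893 = 12 - 1893 = -1881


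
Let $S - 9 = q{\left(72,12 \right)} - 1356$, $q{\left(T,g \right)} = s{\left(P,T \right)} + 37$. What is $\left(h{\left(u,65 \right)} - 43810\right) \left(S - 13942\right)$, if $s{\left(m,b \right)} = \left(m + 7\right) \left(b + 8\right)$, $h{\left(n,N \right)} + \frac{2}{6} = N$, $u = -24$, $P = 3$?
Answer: $\frac{1896622672}{3} \approx 6.3221 \cdot 10^{8}$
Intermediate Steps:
$h{\left(n,N \right)} = - \frac{1}{3} + N$
$s{\left(m,b \right)} = \left(7 + m\right) \left(8 + b\right)$
$q{\left(T,g \right)} = 117 + 10 T$ ($q{\left(T,g \right)} = \left(56 + 7 T + 8 \cdot 3 + T 3\right) + 37 = \left(56 + 7 T + 24 + 3 T\right) + 37 = \left(80 + 10 T\right) + 37 = 117 + 10 T$)
$S = -510$ ($S = 9 + \left(\left(117 + 10 \cdot 72\right) - 1356\right) = 9 + \left(\left(117 + 720\right) - 1356\right) = 9 + \left(837 - 1356\right) = 9 - 519 = -510$)
$\left(h{\left(u,65 \right)} - 43810\right) \left(S - 13942\right) = \left(\left(- \frac{1}{3} + 65\right) - 43810\right) \left(-510 - 13942\right) = \left(\frac{194}{3} - 43810\right) \left(-14452\right) = \left(- \frac{131236}{3}\right) \left(-14452\right) = \frac{1896622672}{3}$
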